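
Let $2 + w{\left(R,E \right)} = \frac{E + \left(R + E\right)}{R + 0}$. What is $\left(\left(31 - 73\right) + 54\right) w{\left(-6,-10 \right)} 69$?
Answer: $1932$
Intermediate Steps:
$w{\left(R,E \right)} = -2 + \frac{R + 2 E}{R}$ ($w{\left(R,E \right)} = -2 + \frac{E + \left(R + E\right)}{R + 0} = -2 + \frac{E + \left(E + R\right)}{R} = -2 + \frac{R + 2 E}{R}$)
$\left(\left(31 - 73\right) + 54\right) w{\left(-6,-10 \right)} 69 = \left(\left(31 - 73\right) + 54\right) \frac{\left(-1\right) \left(-6\right) + 2 \left(-10\right)}{-6} \cdot 69 = \left(-42 + 54\right) \left(- \frac{6 - 20}{6}\right) 69 = 12 \left(\left(- \frac{1}{6}\right) \left(-14\right)\right) 69 = 12 \cdot \frac{7}{3} \cdot 69 = 28 \cdot 69 = 1932$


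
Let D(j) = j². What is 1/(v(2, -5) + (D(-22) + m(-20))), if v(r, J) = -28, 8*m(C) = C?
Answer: 2/907 ≈ 0.0022051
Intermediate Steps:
m(C) = C/8
1/(v(2, -5) + (D(-22) + m(-20))) = 1/(-28 + ((-22)² + (⅛)*(-20))) = 1/(-28 + (484 - 5/2)) = 1/(-28 + 963/2) = 1/(907/2) = 2/907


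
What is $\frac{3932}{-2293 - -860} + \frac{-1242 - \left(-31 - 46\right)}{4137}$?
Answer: $- \frac{17936129}{5928321} \approx -3.0255$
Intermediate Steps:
$\frac{3932}{-2293 - -860} + \frac{-1242 - \left(-31 - 46\right)}{4137} = \frac{3932}{-2293 + 860} + \left(-1242 - \left(-31 - 46\right)\right) \frac{1}{4137} = \frac{3932}{-1433} + \left(-1242 - -77\right) \frac{1}{4137} = 3932 \left(- \frac{1}{1433}\right) + \left(-1242 + 77\right) \frac{1}{4137} = - \frac{3932}{1433} - \frac{1165}{4137} = - \frac{17936129}{5928321}$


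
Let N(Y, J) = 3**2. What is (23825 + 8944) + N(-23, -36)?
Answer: 32778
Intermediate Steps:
N(Y, J) = 9
(23825 + 8944) + N(-23, -36) = (23825 + 8944) + 9 = 32769 + 9 = 32778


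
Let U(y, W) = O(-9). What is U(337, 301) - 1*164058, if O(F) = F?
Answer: -164067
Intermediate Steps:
U(y, W) = -9
U(337, 301) - 1*164058 = -9 - 1*164058 = -9 - 164058 = -164067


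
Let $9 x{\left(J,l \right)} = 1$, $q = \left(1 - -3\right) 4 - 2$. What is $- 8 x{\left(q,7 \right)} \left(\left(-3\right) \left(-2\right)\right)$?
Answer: $- \frac{16}{3} \approx -5.3333$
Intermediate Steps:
$q = 14$ ($q = \left(1 + 3\right) 4 - 2 = 4 \cdot 4 - 2 = 16 - 2 = 14$)
$x{\left(J,l \right)} = \frac{1}{9}$ ($x{\left(J,l \right)} = \frac{1}{9} \cdot 1 = \frac{1}{9}$)
$- 8 x{\left(q,7 \right)} \left(\left(-3\right) \left(-2\right)\right) = \left(-8\right) \frac{1}{9} \left(\left(-3\right) \left(-2\right)\right) = \left(- \frac{8}{9}\right) 6 = - \frac{16}{3}$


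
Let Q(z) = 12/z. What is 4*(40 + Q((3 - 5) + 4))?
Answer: 184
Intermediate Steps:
4*(40 + Q((3 - 5) + 4)) = 4*(40 + 12/((3 - 5) + 4)) = 4*(40 + 12/(-2 + 4)) = 4*(40 + 12/2) = 4*(40 + 12*(1/2)) = 4*(40 + 6) = 4*46 = 184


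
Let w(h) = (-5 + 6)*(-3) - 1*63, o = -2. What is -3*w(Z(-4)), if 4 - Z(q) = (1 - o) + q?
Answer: 198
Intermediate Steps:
Z(q) = 1 - q (Z(q) = 4 - ((1 - 1*(-2)) + q) = 4 - ((1 + 2) + q) = 4 - (3 + q) = 4 + (-3 - q) = 1 - q)
w(h) = -66 (w(h) = 1*(-3) - 63 = -3 - 63 = -66)
-3*w(Z(-4)) = -3*(-66) = 198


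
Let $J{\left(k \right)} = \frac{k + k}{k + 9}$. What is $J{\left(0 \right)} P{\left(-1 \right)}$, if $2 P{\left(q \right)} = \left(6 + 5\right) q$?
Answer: $0$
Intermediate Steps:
$J{\left(k \right)} = \frac{2 k}{9 + k}$
$P{\left(q \right)} = \frac{11 q}{2}$ ($P{\left(q \right)} = \frac{\left(6 + 5\right) q}{2} = \frac{11 q}{2}$)
$J{\left(0 \right)} P{\left(-1 \right)} = 2 \cdot 0 \frac{1}{9 + 0} \cdot \frac{11}{2} \left(-1\right) = 2 \cdot 0 \cdot \frac{1}{9} \left(- \frac{11}{2}\right) = 0 \left(- \frac{11}{2}\right) = 0$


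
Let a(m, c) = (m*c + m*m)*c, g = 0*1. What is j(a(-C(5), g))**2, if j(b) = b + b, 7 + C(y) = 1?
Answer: 0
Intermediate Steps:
C(y) = -6 (C(y) = -7 + 1 = -6)
g = 0
a(m, c) = c*(m**2 + c*m) (a(m, c) = (c*m + m**2)*c = (m**2 + c*m)*c = c*(m**2 + c*m))
j(b) = 2*b
j(a(-C(5), g))**2 = (2*(0*(-1*(-6))*(0 - 1*(-6))))**2 = (2*(0*6*(0 + 6)))**2 = (2*(0*6*6))**2 = (2*0)**2 = 0**2 = 0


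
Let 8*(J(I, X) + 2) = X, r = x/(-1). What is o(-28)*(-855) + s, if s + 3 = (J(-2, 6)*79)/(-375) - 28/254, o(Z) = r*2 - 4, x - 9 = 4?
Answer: 977156533/38100 ≈ 25647.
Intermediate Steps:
x = 13 (x = 9 + 4 = 13)
r = -13 (r = 13/(-1) = 13*(-1) = -13)
J(I, X) = -2 + X/8
o(Z) = -30 (o(Z) = -13*2 - 4 = -26 - 4 = -30)
s = -108467/38100 (s = -3 + (((-2 + (⅛)*6)*79)/(-375) - 28/254) = -3 + (((-2 + ¾)*79)*(-1/375) - 28*1/254) = -3 + (-5/4*79*(-1/375) - 14/127) = -3 + (-395/4*(-1/375) - 14/127) = -3 + (79/300 - 14/127) = -3 + 5833/38100 = -108467/38100 ≈ -2.8469)
o(-28)*(-855) + s = -30*(-855) - 108467/38100 = 25650 - 108467/38100 = 977156533/38100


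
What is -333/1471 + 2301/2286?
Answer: 874511/1120902 ≈ 0.78018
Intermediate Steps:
-333/1471 + 2301/2286 = -333*1/1471 + 2301*(1/2286) = -333/1471 + 767/762 = 874511/1120902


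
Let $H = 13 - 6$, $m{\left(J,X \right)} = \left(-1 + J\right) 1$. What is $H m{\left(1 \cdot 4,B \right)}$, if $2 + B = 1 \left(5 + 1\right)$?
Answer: $21$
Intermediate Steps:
$B = 4$ ($B = -2 + 1 \left(5 + 1\right) = -2 + 1 \cdot 6 = -2 + 6 = 4$)
$m{\left(J,X \right)} = -1 + J$
$H = 7$ ($H = 13 - 6 = 7$)
$H m{\left(1 \cdot 4,B \right)} = 7 \left(-1 + 1 \cdot 4\right) = 7 \left(-1 + 4\right) = 7 \cdot 3 = 21$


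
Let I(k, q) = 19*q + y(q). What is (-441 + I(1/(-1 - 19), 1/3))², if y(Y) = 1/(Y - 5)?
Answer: 333610225/1764 ≈ 1.8912e+5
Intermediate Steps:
y(Y) = 1/(-5 + Y)
I(k, q) = 1/(-5 + q) + 19*q (I(k, q) = 19*q + 1/(-5 + q) = 1/(-5 + q) + 19*q)
(-441 + I(1/(-1 - 19), 1/3))² = (-441 + (1 + 19*(-5 + 1/3)/3)/(-5 + 1/3))² = (-441 + (1 + 19*(⅓)*(-5 + ⅓))/(-5 + ⅓))² = (-441 + (1 + 19*(⅓)*(-14/3))/(-14/3))² = (-441 - 3*(1 - 266/9)/14)² = (-441 - 3/14*(-257/9))² = (-441 + 257/42)² = (-18265/42)² = 333610225/1764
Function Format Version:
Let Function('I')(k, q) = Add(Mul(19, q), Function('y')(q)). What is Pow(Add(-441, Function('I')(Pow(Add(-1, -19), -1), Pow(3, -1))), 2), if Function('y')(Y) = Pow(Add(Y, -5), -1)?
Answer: Rational(333610225, 1764) ≈ 1.8912e+5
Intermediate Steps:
Function('y')(Y) = Pow(Add(-5, Y), -1)
Function('I')(k, q) = Add(Pow(Add(-5, q), -1), Mul(19, q)) (Function('I')(k, q) = Add(Mul(19, q), Pow(Add(-5, q), -1)) = Add(Pow(Add(-5, q), -1), Mul(19, q)))
Pow(Add(-441, Function('I')(Pow(Add(-1, -19), -1), Pow(3, -1))), 2) = Pow(Add(-441, Mul(Pow(Add(-5, Pow(3, -1)), -1), Add(1, Mul(19, Pow(3, -1), Add(-5, Pow(3, -1)))))), 2) = Pow(Add(-441, Mul(Pow(Add(-5, Rational(1, 3)), -1), Add(1, Mul(19, Rational(1, 3), Add(-5, Rational(1, 3)))))), 2) = Pow(Add(-441, Mul(Pow(Rational(-14, 3), -1), Add(1, Mul(19, Rational(1, 3), Rational(-14, 3))))), 2) = Pow(Add(-441, Mul(Rational(-3, 14), Add(1, Rational(-266, 9)))), 2) = Pow(Add(-441, Mul(Rational(-3, 14), Rational(-257, 9))), 2) = Pow(Add(-441, Rational(257, 42)), 2) = Pow(Rational(-18265, 42), 2) = Rational(333610225, 1764)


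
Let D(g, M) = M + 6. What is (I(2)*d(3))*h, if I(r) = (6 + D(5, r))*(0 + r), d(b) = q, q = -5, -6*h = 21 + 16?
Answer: 2590/3 ≈ 863.33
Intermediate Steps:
h = -37/6 (h = -(21 + 16)/6 = -⅙*37 = -37/6 ≈ -6.1667)
D(g, M) = 6 + M
d(b) = -5
I(r) = r*(12 + r) (I(r) = (6 + (6 + r))*(0 + r) = (12 + r)*r = r*(12 + r))
(I(2)*d(3))*h = ((2*(12 + 2))*(-5))*(-37/6) = ((2*14)*(-5))*(-37/6) = (28*(-5))*(-37/6) = -140*(-37/6) = 2590/3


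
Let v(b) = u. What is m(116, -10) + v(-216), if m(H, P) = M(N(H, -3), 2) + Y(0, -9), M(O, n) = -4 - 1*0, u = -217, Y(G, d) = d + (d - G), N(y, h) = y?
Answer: -239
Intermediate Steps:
Y(G, d) = -G + 2*d
M(O, n) = -4 (M(O, n) = -4 + 0 = -4)
m(H, P) = -22 (m(H, P) = -4 + (-1*0 + 2*(-9)) = -4 + (0 - 18) = -4 - 18 = -22)
v(b) = -217
m(116, -10) + v(-216) = -22 - 217 = -239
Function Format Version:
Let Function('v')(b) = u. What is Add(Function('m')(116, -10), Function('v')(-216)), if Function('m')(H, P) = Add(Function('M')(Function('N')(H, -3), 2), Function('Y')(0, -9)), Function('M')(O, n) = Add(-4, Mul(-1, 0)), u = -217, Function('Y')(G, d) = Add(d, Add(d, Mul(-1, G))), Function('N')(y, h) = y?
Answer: -239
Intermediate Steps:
Function('Y')(G, d) = Add(Mul(-1, G), Mul(2, d))
Function('M')(O, n) = -4 (Function('M')(O, n) = Add(-4, 0) = -4)
Function('m')(H, P) = -22 (Function('m')(H, P) = Add(-4, Add(Mul(-1, 0), Mul(2, -9))) = Add(-4, Add(0, -18)) = Add(-4, -18) = -22)
Function('v')(b) = -217
Add(Function('m')(116, -10), Function('v')(-216)) = Add(-22, -217) = -239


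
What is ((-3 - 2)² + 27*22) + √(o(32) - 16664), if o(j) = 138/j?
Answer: 619 + I*√266555/4 ≈ 619.0 + 129.07*I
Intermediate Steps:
((-3 - 2)² + 27*22) + √(o(32) - 16664) = ((-3 - 2)² + 27*22) + √(138/32 - 16664) = ((-5)² + 594) + √(138*(1/32) - 16664) = (25 + 594) + √(69/16 - 16664) = 619 + √(-266555/16) = 619 + I*√266555/4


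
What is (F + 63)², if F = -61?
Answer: 4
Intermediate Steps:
(F + 63)² = (-61 + 63)² = 2² = 4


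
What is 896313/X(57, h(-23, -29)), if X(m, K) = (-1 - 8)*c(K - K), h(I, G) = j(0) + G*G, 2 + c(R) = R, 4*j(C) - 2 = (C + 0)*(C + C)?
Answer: 298771/6 ≈ 49795.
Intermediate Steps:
j(C) = ½ + C²/2 (j(C) = ½ + ((C + 0)*(C + C))/4 = ½ + (C*(2*C))/4 = ½ + (2*C²)/4 = ½ + C²/2)
c(R) = -2 + R
h(I, G) = ½ + G² (h(I, G) = (½ + (½)*0²) + G*G = (½ + (½)*0) + G² = (½ + 0) + G² = ½ + G²)
X(m, K) = 18 (X(m, K) = (-1 - 8)*(-2 + (K - K)) = -9*(-2 + 0) = -9*(-2) = 18)
896313/X(57, h(-23, -29)) = 896313/18 = 896313*(1/18) = 298771/6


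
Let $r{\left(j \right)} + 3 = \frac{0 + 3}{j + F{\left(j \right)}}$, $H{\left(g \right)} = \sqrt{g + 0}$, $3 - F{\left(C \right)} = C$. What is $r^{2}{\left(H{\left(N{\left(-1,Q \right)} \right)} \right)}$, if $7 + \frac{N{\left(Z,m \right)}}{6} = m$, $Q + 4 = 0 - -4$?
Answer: $4$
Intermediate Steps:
$Q = 0$ ($Q = -4 + \left(0 - -4\right) = -4 + \left(0 + 4\right) = -4 + 4 = 0$)
$N{\left(Z,m \right)} = -42 + 6 m$
$F{\left(C \right)} = 3 - C$
$H{\left(g \right)} = \sqrt{g}$
$r{\left(j \right)} = -2$ ($r{\left(j \right)} = -3 + \frac{0 + 3}{j - \left(-3 + j\right)} = -3 + \frac{3}{3} = -3 + 3 \cdot \frac{1}{3} = -3 + 1 = -2$)
$r^{2}{\left(H{\left(N{\left(-1,Q \right)} \right)} \right)} = \left(-2\right)^{2} = 4$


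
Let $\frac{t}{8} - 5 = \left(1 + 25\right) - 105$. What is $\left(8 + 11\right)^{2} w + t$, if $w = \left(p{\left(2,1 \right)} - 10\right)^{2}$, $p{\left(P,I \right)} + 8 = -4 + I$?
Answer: $158609$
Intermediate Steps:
$t = -592$ ($t = 40 + 8 \left(\left(1 + 25\right) - 105\right) = 40 + 8 \left(26 - 105\right) = 40 + 8 \left(-79\right) = 40 - 632 = -592$)
$p{\left(P,I \right)} = -12 + I$ ($p{\left(P,I \right)} = -8 + \left(-4 + I\right) = -12 + I$)
$w = 441$ ($w = \left(\left(-12 + 1\right) - 10\right)^{2} = \left(-11 - 10\right)^{2} = \left(-21\right)^{2} = 441$)
$\left(8 + 11\right)^{2} w + t = \left(8 + 11\right)^{2} \cdot 441 - 592 = 19^{2} \cdot 441 - 592 = 361 \cdot 441 - 592 = 159201 - 592 = 158609$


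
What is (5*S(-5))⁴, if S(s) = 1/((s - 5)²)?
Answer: 1/160000 ≈ 6.2500e-6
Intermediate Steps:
S(s) = (-5 + s)⁻² (S(s) = 1/((-5 + s)²) = (-5 + s)⁻²)
(5*S(-5))⁴ = (5/(-5 - 5)²)⁴ = (5/(-10)²)⁴ = (5*(1/100))⁴ = (1/20)⁴ = 1/160000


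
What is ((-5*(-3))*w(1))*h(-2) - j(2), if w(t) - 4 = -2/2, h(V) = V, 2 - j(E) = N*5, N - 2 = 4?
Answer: -62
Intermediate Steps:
N = 6 (N = 2 + 4 = 6)
j(E) = -28 (j(E) = 2 - 6*5 = 2 - 1*30 = 2 - 30 = -28)
w(t) = 3 (w(t) = 4 - 2/2 = 4 - 2*1/2 = 4 - 1 = 3)
((-5*(-3))*w(1))*h(-2) - j(2) = (-5*(-3)*3)*(-2) - 1*(-28) = (15*3)*(-2) + 28 = 45*(-2) + 28 = -90 + 28 = -62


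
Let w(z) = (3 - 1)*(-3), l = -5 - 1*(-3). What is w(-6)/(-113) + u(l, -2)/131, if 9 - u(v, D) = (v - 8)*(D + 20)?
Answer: 22143/14803 ≈ 1.4958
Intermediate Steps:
l = -2 (l = -5 + 3 = -2)
w(z) = -6 (w(z) = 2*(-3) = -6)
u(v, D) = 9 - (-8 + v)*(20 + D) (u(v, D) = 9 - (v - 8)*(D + 20) = 9 - (-8 + v)*(20 + D))
w(-6)/(-113) + u(l, -2)/131 = -6/(-113) + (169 - 20*(-2) + 8*(-2) - 1*(-2)*(-2))/131 = -6*(-1/113) + (169 + 40 - 16 - 4)*(1/131) = 6/113 + 189*(1/131) = 6/113 + 189/131 = 22143/14803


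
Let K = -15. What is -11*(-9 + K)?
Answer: 264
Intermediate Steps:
-11*(-9 + K) = -11*(-9 - 15) = -11*(-24) = 264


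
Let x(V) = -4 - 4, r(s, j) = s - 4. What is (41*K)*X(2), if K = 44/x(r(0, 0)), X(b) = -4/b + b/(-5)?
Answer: 2706/5 ≈ 541.20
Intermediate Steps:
r(s, j) = -4 + s
x(V) = -8
X(b) = -4/b - b/5 (X(b) = -4/b + b*(-1/5) = -4/b - b/5)
K = -11/2 (K = 44/(-8) = 44*(-1/8) = -11/2 ≈ -5.5000)
(41*K)*X(2) = (41*(-11/2))*(-4/2 - 1/5*2) = -451*(-4*1/2 - 2/5)/2 = -451*(-2 - 2/5)/2 = -451/2*(-12/5) = 2706/5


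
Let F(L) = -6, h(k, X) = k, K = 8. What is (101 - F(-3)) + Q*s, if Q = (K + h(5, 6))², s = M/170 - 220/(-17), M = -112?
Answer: 185531/85 ≈ 2182.7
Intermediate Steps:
s = 1044/85 (s = -112/170 - 220/(-17) = -112*1/170 - 220*(-1/17) = -56/85 + 220/17 = 1044/85 ≈ 12.282)
Q = 169 (Q = (8 + 5)² = 13² = 169)
(101 - F(-3)) + Q*s = (101 - 1*(-6)) + 169*(1044/85) = (101 + 6) + 176436/85 = 107 + 176436/85 = 185531/85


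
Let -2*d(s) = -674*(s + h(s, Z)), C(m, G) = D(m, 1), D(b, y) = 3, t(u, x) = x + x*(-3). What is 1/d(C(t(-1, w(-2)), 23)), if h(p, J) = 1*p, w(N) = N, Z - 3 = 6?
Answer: 1/2022 ≈ 0.00049456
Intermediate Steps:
Z = 9 (Z = 3 + 6 = 9)
h(p, J) = p
t(u, x) = -2*x (t(u, x) = x - 3*x = -2*x)
C(m, G) = 3
d(s) = 674*s (d(s) = -(-337)*(s + s) = -(-337)*2*s = -(-674)*s = 674*s)
1/d(C(t(-1, w(-2)), 23)) = 1/(674*3) = 1/2022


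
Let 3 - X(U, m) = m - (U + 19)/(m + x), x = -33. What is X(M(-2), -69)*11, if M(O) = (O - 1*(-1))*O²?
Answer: 26873/34 ≈ 790.38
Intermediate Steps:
M(O) = O²*(1 + O) (M(O) = (O + 1)*O² = (1 + O)*O² = O²*(1 + O))
X(U, m) = 3 - m + (19 + U)/(-33 + m) (X(U, m) = 3 - (m - (U + 19)/(m - 33)) = 3 - (m - (19 + U)/(-33 + m)) = 3 + (-m + (19 + U)/(-33 + m)) = 3 - m + (19 + U)/(-33 + m))
X(M(-2), -69)*11 = ((-80 + (-2)²*(1 - 2) - 1*(-69)² + 36*(-69))/(-33 - 69))*11 = ((-80 + 4*(-1) - 1*4761 - 2484)/(-102))*11 = -(-80 - 4 - 4761 - 2484)/102*11 = -1/102*(-7329)*11 = (2443/34)*11 = 26873/34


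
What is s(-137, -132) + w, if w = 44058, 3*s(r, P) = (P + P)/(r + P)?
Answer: 11851690/269 ≈ 44058.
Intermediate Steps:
s(r, P) = 2*P/(3*(P + r)) (s(r, P) = ((P + P)/(r + P))/3 = ((2*P)/(P + r))/3 = (2*P/(P + r))/3 = 2*P/(3*(P + r)))
s(-137, -132) + w = (⅔)*(-132)/(-132 - 137) + 44058 = (⅔)*(-132)/(-269) + 44058 = (⅔)*(-132)*(-1/269) + 44058 = 88/269 + 44058 = 11851690/269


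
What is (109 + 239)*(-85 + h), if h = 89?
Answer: 1392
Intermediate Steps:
(109 + 239)*(-85 + h) = (109 + 239)*(-85 + 89) = 348*4 = 1392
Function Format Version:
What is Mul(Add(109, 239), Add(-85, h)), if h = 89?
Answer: 1392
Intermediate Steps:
Mul(Add(109, 239), Add(-85, h)) = Mul(Add(109, 239), Add(-85, 89)) = Mul(348, 4) = 1392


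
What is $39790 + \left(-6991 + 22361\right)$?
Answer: $55160$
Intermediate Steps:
$39790 + \left(-6991 + 22361\right) = 39790 + 15370 = 55160$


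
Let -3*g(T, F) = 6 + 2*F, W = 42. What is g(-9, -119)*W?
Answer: 3248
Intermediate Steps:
g(T, F) = -2 - 2*F/3 (g(T, F) = -(6 + 2*F)/3 = -2 - 2*F/3)
g(-9, -119)*W = (-2 - 2/3*(-119))*42 = (-2 + 238/3)*42 = (232/3)*42 = 3248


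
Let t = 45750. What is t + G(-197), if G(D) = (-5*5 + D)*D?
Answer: 89484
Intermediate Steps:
G(D) = D*(-25 + D) (G(D) = (-25 + D)*D = D*(-25 + D))
t + G(-197) = 45750 - 197*(-25 - 197) = 45750 - 197*(-222) = 45750 + 43734 = 89484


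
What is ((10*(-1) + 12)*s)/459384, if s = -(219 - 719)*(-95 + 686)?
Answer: 24625/19141 ≈ 1.2865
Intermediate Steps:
s = 295500 (s = -(-500)*591 = -1*(-295500) = 295500)
((10*(-1) + 12)*s)/459384 = ((10*(-1) + 12)*295500)/459384 = ((-10 + 12)*295500)*(1/459384) = (2*295500)*(1/459384) = 591000*(1/459384) = 24625/19141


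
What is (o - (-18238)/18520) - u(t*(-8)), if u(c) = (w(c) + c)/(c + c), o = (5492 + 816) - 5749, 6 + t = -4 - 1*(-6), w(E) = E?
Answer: 5176199/9260 ≈ 558.98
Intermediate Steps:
t = -4 (t = -6 + (-4 - 1*(-6)) = -6 + (-4 + 6) = -6 + 2 = -4)
o = 559 (o = 6308 - 5749 = 559)
u(c) = 1 (u(c) = (c + c)/(c + c) = (2*c)/((2*c)) = (2*c)*(1/(2*c)) = 1)
(o - (-18238)/18520) - u(t*(-8)) = (559 - (-18238)/18520) - 1*1 = (559 - (-18238)/18520) - 1 = (559 - 1*(-9119/9260)) - 1 = (559 + 9119/9260) - 1 = 5185459/9260 - 1 = 5176199/9260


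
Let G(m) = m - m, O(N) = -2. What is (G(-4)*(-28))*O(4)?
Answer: 0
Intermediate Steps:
G(m) = 0
(G(-4)*(-28))*O(4) = (0*(-28))*(-2) = 0*(-2) = 0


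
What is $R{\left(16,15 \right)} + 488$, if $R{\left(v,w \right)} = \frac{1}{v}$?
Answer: $\frac{7809}{16} \approx 488.06$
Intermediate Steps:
$R{\left(16,15 \right)} + 488 = \frac{1}{16} + 488 = \frac{7809}{16}$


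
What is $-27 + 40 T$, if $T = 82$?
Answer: $3253$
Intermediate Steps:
$-27 + 40 T = -27 + 40 \cdot 82 = -27 + 3280 = 3253$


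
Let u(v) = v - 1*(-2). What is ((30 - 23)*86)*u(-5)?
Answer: -1806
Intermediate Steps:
u(v) = 2 + v (u(v) = v + 2 = 2 + v)
((30 - 23)*86)*u(-5) = ((30 - 23)*86)*(2 - 5) = (7*86)*(-3) = 602*(-3) = -1806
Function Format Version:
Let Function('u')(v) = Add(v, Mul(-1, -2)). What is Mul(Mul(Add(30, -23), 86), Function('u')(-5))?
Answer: -1806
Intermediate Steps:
Function('u')(v) = Add(2, v) (Function('u')(v) = Add(v, 2) = Add(2, v))
Mul(Mul(Add(30, -23), 86), Function('u')(-5)) = Mul(Mul(Add(30, -23), 86), Add(2, -5)) = Mul(Mul(7, 86), -3) = Mul(602, -3) = -1806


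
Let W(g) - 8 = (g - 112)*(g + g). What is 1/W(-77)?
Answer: 1/29114 ≈ 3.4348e-5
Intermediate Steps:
W(g) = 8 + 2*g*(-112 + g) (W(g) = 8 + (g - 112)*(g + g) = 8 + (-112 + g)*(2*g) = 8 + 2*g*(-112 + g))
1/W(-77) = 1/(8 - 224*(-77) + 2*(-77)**2) = 1/(8 + 17248 + 2*5929) = 1/(8 + 17248 + 11858) = 1/29114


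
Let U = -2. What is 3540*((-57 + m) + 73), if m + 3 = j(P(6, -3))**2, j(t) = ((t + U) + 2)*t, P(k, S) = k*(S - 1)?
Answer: 1174533060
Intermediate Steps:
P(k, S) = k*(-1 + S)
j(t) = t**2 (j(t) = ((t - 2) + 2)*t = ((-2 + t) + 2)*t = t*t = t**2)
m = 331773 (m = -3 + ((6*(-1 - 3))**2)**2 = -3 + ((6*(-4))**2)**2 = -3 + ((-24)**2)**2 = -3 + 576**2 = -3 + 331776 = 331773)
3540*((-57 + m) + 73) = 3540*((-57 + 331773) + 73) = 3540*(331716 + 73) = 3540*331789 = 1174533060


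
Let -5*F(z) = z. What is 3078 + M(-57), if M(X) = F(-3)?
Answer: 15393/5 ≈ 3078.6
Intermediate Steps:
F(z) = -z/5
M(X) = ⅗ (M(X) = -⅕*(-3) = ⅗)
3078 + M(-57) = 3078 + ⅗ = 15393/5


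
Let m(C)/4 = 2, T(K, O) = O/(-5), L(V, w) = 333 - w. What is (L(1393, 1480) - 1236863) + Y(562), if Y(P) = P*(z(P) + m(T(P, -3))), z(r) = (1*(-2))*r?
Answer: -1865202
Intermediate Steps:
T(K, O) = -O/5 (T(K, O) = O*(-⅕) = -O/5)
m(C) = 8 (m(C) = 4*2 = 8)
z(r) = -2*r
Y(P) = P*(8 - 2*P) (Y(P) = P*(-2*P + 8) = P*(8 - 2*P))
(L(1393, 1480) - 1236863) + Y(562) = ((333 - 1*1480) - 1236863) + 2*562*(4 - 1*562) = ((333 - 1480) - 1236863) + 2*562*(4 - 562) = (-1147 - 1236863) + 2*562*(-558) = -1238010 - 627192 = -1865202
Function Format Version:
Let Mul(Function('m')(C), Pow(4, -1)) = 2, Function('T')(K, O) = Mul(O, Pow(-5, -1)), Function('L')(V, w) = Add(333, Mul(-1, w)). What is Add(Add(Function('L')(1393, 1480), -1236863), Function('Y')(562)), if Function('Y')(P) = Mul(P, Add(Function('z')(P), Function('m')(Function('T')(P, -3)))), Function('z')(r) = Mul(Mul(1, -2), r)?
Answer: -1865202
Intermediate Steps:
Function('T')(K, O) = Mul(Rational(-1, 5), O) (Function('T')(K, O) = Mul(O, Rational(-1, 5)) = Mul(Rational(-1, 5), O))
Function('m')(C) = 8 (Function('m')(C) = Mul(4, 2) = 8)
Function('z')(r) = Mul(-2, r)
Function('Y')(P) = Mul(P, Add(8, Mul(-2, P))) (Function('Y')(P) = Mul(P, Add(Mul(-2, P), 8)) = Mul(P, Add(8, Mul(-2, P))))
Add(Add(Function('L')(1393, 1480), -1236863), Function('Y')(562)) = Add(Add(Add(333, Mul(-1, 1480)), -1236863), Mul(2, 562, Add(4, Mul(-1, 562)))) = Add(Add(Add(333, -1480), -1236863), Mul(2, 562, Add(4, -562))) = Add(Add(-1147, -1236863), Mul(2, 562, -558)) = Add(-1238010, -627192) = -1865202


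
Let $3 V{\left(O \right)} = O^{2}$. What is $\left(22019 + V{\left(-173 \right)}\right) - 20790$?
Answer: $\frac{33616}{3} \approx 11205.0$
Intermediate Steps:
$V{\left(O \right)} = \frac{O^{2}}{3}$
$\left(22019 + V{\left(-173 \right)}\right) - 20790 = \left(22019 + \frac{\left(-173\right)^{2}}{3}\right) - 20790 = \left(22019 + \frac{1}{3} \cdot 29929\right) - 20790 = \left(22019 + \frac{29929}{3}\right) - 20790 = \frac{95986}{3} - 20790 = \frac{33616}{3}$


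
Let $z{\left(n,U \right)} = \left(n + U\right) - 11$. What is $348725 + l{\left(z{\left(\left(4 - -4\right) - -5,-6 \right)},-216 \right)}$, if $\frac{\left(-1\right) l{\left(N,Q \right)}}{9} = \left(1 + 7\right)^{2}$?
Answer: $348149$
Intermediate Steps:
$z{\left(n,U \right)} = -11 + U + n$ ($z{\left(n,U \right)} = \left(U + n\right) - 11 = -11 + U + n$)
$l{\left(N,Q \right)} = -576$ ($l{\left(N,Q \right)} = - 9 \left(1 + 7\right)^{2} = - 9 \cdot 8^{2} = \left(-9\right) 64 = -576$)
$348725 + l{\left(z{\left(\left(4 - -4\right) - -5,-6 \right)},-216 \right)} = 348725 - 576 = 348149$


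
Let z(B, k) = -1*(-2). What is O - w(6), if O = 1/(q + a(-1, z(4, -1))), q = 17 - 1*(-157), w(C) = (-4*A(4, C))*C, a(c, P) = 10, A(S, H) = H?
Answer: 26497/184 ≈ 144.01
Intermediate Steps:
z(B, k) = 2
w(C) = -4*C**2 (w(C) = (-4*C)*C = -4*C**2)
q = 174 (q = 17 + 157 = 174)
O = 1/184 (O = 1/(174 + 10) = 1/184 ≈ 0.0054348)
O - w(6) = 1/184 - (-4)*6**2 = 1/184 - (-4)*36 = 1/184 - 1*(-144) = 1/184 + 144 = 26497/184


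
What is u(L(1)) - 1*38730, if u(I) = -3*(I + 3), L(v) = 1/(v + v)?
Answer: -77481/2 ≈ -38741.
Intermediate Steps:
L(v) = 1/(2*v)
u(I) = -9 - 3*I (u(I) = -3*(3 + I) = -9 - 3*I)
u(L(1)) - 1*38730 = (-9 - 3/(2*1)) - 1*38730 = (-9 - 3/2) - 38730 = -21/2 - 38730 = -77481/2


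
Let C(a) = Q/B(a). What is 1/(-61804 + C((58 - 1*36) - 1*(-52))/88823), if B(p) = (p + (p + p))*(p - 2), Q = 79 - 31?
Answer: -29578059/1828042358435 ≈ -1.6180e-5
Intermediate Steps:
Q = 48
B(p) = 3*p*(-2 + p) (B(p) = (p + 2*p)*(-2 + p) = (3*p)*(-2 + p) = 3*p*(-2 + p))
C(a) = 16/(a*(-2 + a)) (C(a) = 48/((3*a*(-2 + a))) = 48*(1/(3*a*(-2 + a))) = 16/(a*(-2 + a)))
1/(-61804 + C((58 - 1*36) - 1*(-52))/88823) = 1/(-61804 + (16/(((58 - 1*36) - 1*(-52))*(-2 + ((58 - 1*36) - 1*(-52)))))/88823) = 1/(-61804 + (16/(((58 - 36) + 52)*(-2 + ((58 - 36) + 52))))*(1/88823)) = 1/(-61804 + (16/((22 + 52)*(-2 + (22 + 52))))*(1/88823)) = 1/(-61804 + (16/(74*(-2 + 74)))*(1/88823)) = 1/(-61804 + (16*(1/74)/72)*(1/88823)) = 1/(-61804 + (16*(1/74)*(1/72))*(1/88823)) = 1/(-61804 + (1/333)*(1/88823)) = 1/(-61804 + 1/29578059) = 1/(-1828042358435/29578059) = -29578059/1828042358435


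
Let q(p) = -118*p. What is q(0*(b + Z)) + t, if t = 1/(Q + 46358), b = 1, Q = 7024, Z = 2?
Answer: 1/53382 ≈ 1.8733e-5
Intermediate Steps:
t = 1/53382 (t = 1/(7024 + 46358) = 1/53382 ≈ 1.8733e-5)
q(0*(b + Z)) + t = -0*(1 + 2) + 1/53382 = -0*3 + 1/53382 = -118*0 + 1/53382 = 0 + 1/53382 = 1/53382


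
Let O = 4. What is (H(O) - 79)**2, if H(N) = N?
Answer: 5625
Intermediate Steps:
(H(O) - 79)**2 = (4 - 79)**2 = (-75)**2 = 5625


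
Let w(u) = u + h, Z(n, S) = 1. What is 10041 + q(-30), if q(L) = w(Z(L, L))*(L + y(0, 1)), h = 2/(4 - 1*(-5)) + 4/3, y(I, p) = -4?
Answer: 89587/9 ≈ 9954.1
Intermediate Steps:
h = 14/9 (h = 2/(4 + 5) + 4*(⅓) = 2/9 + 4/3 = 14/9 ≈ 1.5556)
w(u) = 14/9 + u (w(u) = u + 14/9 = 14/9 + u)
q(L) = -92/9 + 23*L/9 (q(L) = (14/9 + 1)*(L - 4) = 23*(-4 + L)/9 = -92/9 + 23*L/9)
10041 + q(-30) = 10041 + (-92/9 + (23/9)*(-30)) = 10041 + (-92/9 - 230/3) = 10041 - 782/9 = 89587/9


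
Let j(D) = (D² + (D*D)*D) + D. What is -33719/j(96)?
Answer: -33719/894048 ≈ -0.037715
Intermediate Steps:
j(D) = D + D² + D³ (j(D) = (D² + D²*D) + D = (D² + D³) + D = D + D² + D³)
-33719/j(96) = -33719*1/(96*(1 + 96 + 96²)) = -33719*1/(96*(1 + 96 + 9216)) = -33719/(96*9313) = -33719/894048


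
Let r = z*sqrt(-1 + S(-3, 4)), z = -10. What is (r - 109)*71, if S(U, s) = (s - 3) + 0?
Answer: -7739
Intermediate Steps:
S(U, s) = -3 + s (S(U, s) = (-3 + s) + 0 = -3 + s)
r = 0 (r = -10*sqrt(-1 + (-3 + 4)) = -10*sqrt(-1 + 1) = -10*sqrt(0) = -10*0 = 0)
(r - 109)*71 = (0 - 109)*71 = -109*71 = -7739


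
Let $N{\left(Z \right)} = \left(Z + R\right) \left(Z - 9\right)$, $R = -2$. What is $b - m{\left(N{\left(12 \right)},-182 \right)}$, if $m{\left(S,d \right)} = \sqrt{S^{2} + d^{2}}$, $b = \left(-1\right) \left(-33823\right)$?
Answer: $33823 - 2 \sqrt{8506} \approx 33639.0$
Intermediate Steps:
$b = 33823$
$N{\left(Z \right)} = \left(-9 + Z\right) \left(-2 + Z\right)$ ($N{\left(Z \right)} = \left(Z - 2\right) \left(Z - 9\right) = \left(-2 + Z\right) \left(-9 + Z\right) = \left(-9 + Z\right) \left(-2 + Z\right)$)
$b - m{\left(N{\left(12 \right)},-182 \right)} = 33823 - \sqrt{\left(18 + 12^{2} - 132\right)^{2} + \left(-182\right)^{2}} = 33823 - \sqrt{\left(18 + 144 - 132\right)^{2} + 33124} = 33823 - \sqrt{30^{2} + 33124} = 33823 - \sqrt{900 + 33124} = 33823 - \sqrt{34024} = 33823 - 2 \sqrt{8506}$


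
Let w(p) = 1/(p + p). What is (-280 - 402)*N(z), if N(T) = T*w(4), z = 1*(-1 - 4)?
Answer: 1705/4 ≈ 426.25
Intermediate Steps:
z = -5 (z = 1*(-5) = -5)
w(p) = 1/(2*p)
N(T) = T/8 (N(T) = T*((½)/4) = T*((½)*(¼)) = T*(⅛) = T/8)
(-280 - 402)*N(z) = (-280 - 402)*((⅛)*(-5)) = -682*(-5/8) = 1705/4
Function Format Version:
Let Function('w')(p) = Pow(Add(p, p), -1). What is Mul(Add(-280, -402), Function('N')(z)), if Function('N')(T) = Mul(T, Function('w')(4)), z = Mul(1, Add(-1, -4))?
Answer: Rational(1705, 4) ≈ 426.25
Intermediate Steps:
z = -5 (z = Mul(1, -5) = -5)
Function('w')(p) = Mul(Rational(1, 2), Pow(p, -1)) (Function('w')(p) = Pow(Mul(2, p), -1) = Mul(Rational(1, 2), Pow(p, -1)))
Function('N')(T) = Mul(Rational(1, 8), T) (Function('N')(T) = Mul(T, Mul(Rational(1, 2), Pow(4, -1))) = Mul(T, Mul(Rational(1, 2), Rational(1, 4))) = Mul(T, Rational(1, 8)) = Mul(Rational(1, 8), T))
Mul(Add(-280, -402), Function('N')(z)) = Mul(Add(-280, -402), Mul(Rational(1, 8), -5)) = Mul(-682, Rational(-5, 8)) = Rational(1705, 4)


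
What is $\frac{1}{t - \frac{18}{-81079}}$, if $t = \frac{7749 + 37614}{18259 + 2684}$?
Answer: $\frac{566012499}{1226121217} \approx 0.46163$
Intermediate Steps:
$t = \frac{15121}{6981}$ ($t = \frac{45363}{20943} = 45363 \cdot \frac{1}{20943} = \frac{15121}{6981} \approx 2.166$)
$\frac{1}{t - \frac{18}{-81079}} = \frac{1}{\frac{15121}{6981} - \frac{18}{-81079}} = \frac{1}{\frac{15121}{6981} - - \frac{18}{81079}} = \frac{1}{\frac{15121}{6981} + \frac{18}{81079}} = \frac{1}{\frac{1226121217}{566012499}} = \frac{566012499}{1226121217}$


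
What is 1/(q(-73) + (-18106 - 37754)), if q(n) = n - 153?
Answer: -1/56086 ≈ -1.7830e-5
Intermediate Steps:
q(n) = -153 + n
1/(q(-73) + (-18106 - 37754)) = 1/((-153 - 73) + (-18106 - 37754)) = 1/(-226 - 55860) = 1/(-56086) = -1/56086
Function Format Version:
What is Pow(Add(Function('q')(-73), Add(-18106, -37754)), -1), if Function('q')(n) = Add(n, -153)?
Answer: Rational(-1, 56086) ≈ -1.7830e-5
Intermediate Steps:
Function('q')(n) = Add(-153, n)
Pow(Add(Function('q')(-73), Add(-18106, -37754)), -1) = Pow(Add(Add(-153, -73), Add(-18106, -37754)), -1) = Pow(Add(-226, -55860), -1) = Pow(-56086, -1) = Rational(-1, 56086)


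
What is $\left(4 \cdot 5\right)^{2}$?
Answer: $400$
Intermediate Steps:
$\left(4 \cdot 5\right)^{2} = 20^{2} = 400$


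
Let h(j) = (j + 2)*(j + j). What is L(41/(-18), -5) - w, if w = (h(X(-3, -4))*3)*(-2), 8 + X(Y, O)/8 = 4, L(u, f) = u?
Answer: 207319/18 ≈ 11518.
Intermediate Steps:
X(Y, O) = -32 (X(Y, O) = -64 + 8*4 = -64 + 32 = -32)
h(j) = 2*j*(2 + j) (h(j) = (2 + j)*(2*j) = 2*j*(2 + j))
w = -11520 (w = ((2*(-32)*(2 - 32))*3)*(-2) = ((2*(-32)*(-30))*3)*(-2) = (1920*3)*(-2) = 5760*(-2) = -11520)
L(41/(-18), -5) - w = 41/(-18) - 1*(-11520) = 41*(-1/18) + 11520 = -41/18 + 11520 = 207319/18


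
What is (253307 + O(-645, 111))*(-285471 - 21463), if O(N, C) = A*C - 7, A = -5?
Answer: -77576033830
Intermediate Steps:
O(N, C) = -7 - 5*C (O(N, C) = -5*C - 7 = -7 - 5*C)
(253307 + O(-645, 111))*(-285471 - 21463) = (253307 + (-7 - 5*111))*(-285471 - 21463) = (253307 + (-7 - 555))*(-306934) = (253307 - 562)*(-306934) = 252745*(-306934) = -77576033830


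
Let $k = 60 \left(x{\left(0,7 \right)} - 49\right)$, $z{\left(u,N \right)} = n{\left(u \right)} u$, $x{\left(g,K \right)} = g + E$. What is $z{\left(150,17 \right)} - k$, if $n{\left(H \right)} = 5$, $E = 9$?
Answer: $3150$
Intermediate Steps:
$x{\left(g,K \right)} = 9 + g$ ($x{\left(g,K \right)} = g + 9 = 9 + g$)
$z{\left(u,N \right)} = 5 u$
$k = -2400$ ($k = 60 \left(\left(9 + 0\right) - 49\right) = 60 \left(9 - 49\right) = 60 \left(-40\right) = -2400$)
$z{\left(150,17 \right)} - k = 5 \cdot 150 - -2400 = 750 + 2400 = 3150$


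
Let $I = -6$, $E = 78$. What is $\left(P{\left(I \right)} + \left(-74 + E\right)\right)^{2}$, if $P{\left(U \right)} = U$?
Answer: $4$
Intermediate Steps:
$\left(P{\left(I \right)} + \left(-74 + E\right)\right)^{2} = \left(-6 + \left(-74 + 78\right)\right)^{2} = \left(-6 + 4\right)^{2} = \left(-2\right)^{2} = 4$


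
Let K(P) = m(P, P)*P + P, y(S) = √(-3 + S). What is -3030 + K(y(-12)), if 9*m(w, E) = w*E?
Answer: -3030 - 2*I*√15/3 ≈ -3030.0 - 2.582*I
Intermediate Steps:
m(w, E) = E*w/9 (m(w, E) = (w*E)/9 = (E*w)/9 = E*w/9)
K(P) = P + P³/9 (K(P) = (P*P/9)*P + P = (P²/9)*P + P = P³/9 + P = P + P³/9)
-3030 + K(y(-12)) = -3030 + (√(-3 - 12) + (√(-3 - 12))³/9) = -3030 + (√(-15) + (√(-15))³/9) = -3030 + (I*√15 + (I*√15)³/9) = -3030 + (I*√15 + (-15*I*√15)/9) = -3030 + (I*√15 - 5*I*√15/3) = -3030 - 2*I*√15/3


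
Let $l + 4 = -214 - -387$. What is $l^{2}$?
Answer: $28561$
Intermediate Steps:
$l = 169$ ($l = -4 - -173 = -4 + \left(-214 + 387\right) = -4 + 173 = 169$)
$l^{2} = 169^{2} = 28561$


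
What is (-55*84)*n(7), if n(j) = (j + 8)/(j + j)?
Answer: -4950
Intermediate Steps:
n(j) = (8 + j)/(2*j) (n(j) = (8 + j)/((2*j)) = (8 + j)*(1/(2*j)) = (8 + j)/(2*j))
(-55*84)*n(7) = (-55*84)*((1/2)*(8 + 7)/7) = -2310*15/7 = -4620*15/14 = -4950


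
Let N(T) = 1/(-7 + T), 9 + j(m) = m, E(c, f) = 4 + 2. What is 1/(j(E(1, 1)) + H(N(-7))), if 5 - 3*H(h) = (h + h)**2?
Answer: -147/197 ≈ -0.74619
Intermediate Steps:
E(c, f) = 6
j(m) = -9 + m
H(h) = 5/3 - 4*h**2/3 (H(h) = 5/3 - (h + h)**2/3 = 5/3 - 4*h**2/3)
1/(j(E(1, 1)) + H(N(-7))) = 1/((-9 + 6) + (5/3 - 4/(3*(-7 - 7)**2))) = 1/(-3 + (5/3 - 4*(1/(-14))**2/3)) = 1/(-3 + (5/3 - 4*(-1/14)**2/3)) = 1/(-3 + (5/3 - 4/3*1/196)) = 1/(-3 + (5/3 - 1/147)) = 1/(-3 + 244/147) = 1/(-197/147) = -147/197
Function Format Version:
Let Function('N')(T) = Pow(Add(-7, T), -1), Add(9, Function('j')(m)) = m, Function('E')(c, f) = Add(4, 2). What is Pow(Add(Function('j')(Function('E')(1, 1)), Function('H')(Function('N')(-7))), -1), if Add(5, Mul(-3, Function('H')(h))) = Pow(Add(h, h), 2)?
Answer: Rational(-147, 197) ≈ -0.74619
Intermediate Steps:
Function('E')(c, f) = 6
Function('j')(m) = Add(-9, m)
Function('H')(h) = Add(Rational(5, 3), Mul(Rational(-4, 3), Pow(h, 2))) (Function('H')(h) = Add(Rational(5, 3), Mul(Rational(-1, 3), Pow(Add(h, h), 2))) = Add(Rational(5, 3), Mul(Rational(-1, 3), Pow(Mul(2, h), 2))) = Add(Rational(5, 3), Mul(Rational(-1, 3), Mul(4, Pow(h, 2)))) = Add(Rational(5, 3), Mul(Rational(-4, 3), Pow(h, 2))))
Pow(Add(Function('j')(Function('E')(1, 1)), Function('H')(Function('N')(-7))), -1) = Pow(Add(Add(-9, 6), Add(Rational(5, 3), Mul(Rational(-4, 3), Pow(Pow(Add(-7, -7), -1), 2)))), -1) = Pow(Add(-3, Add(Rational(5, 3), Mul(Rational(-4, 3), Pow(Pow(-14, -1), 2)))), -1) = Pow(Add(-3, Add(Rational(5, 3), Mul(Rational(-4, 3), Pow(Rational(-1, 14), 2)))), -1) = Pow(Add(-3, Add(Rational(5, 3), Mul(Rational(-4, 3), Rational(1, 196)))), -1) = Pow(Add(-3, Add(Rational(5, 3), Rational(-1, 147))), -1) = Pow(Add(-3, Rational(244, 147)), -1) = Pow(Rational(-197, 147), -1) = Rational(-147, 197)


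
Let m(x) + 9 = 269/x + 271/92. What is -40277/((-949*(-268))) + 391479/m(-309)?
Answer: -2830459858402481/50068051852 ≈ -56532.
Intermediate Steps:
m(x) = -557/92 + 269/x (m(x) = -9 + (269/x + 271/92) = -9 + (271/92 + 269/x) = -557/92 + 269/x)
-40277/((-949*(-268))) + 391479/m(-309) = -40277/((-949*(-268))) + 391479/(-557/92 + 269/(-309)) = -40277/254332 + 391479/(-557/92 + 269*(-1/309)) = -40277*1/254332 + 391479/(-557/92 - 269/309) = -40277/254332 + 391479/(-196861/28428) = -40277/254332 + 391479*(-28428/196861) = -40277/254332 - 11128965012/196861 = -2830459858402481/50068051852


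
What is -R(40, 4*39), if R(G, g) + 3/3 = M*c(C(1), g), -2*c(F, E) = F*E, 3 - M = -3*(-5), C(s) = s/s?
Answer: -935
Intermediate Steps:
C(s) = 1
M = -12 (M = 3 - (-3)*(-5) = 3 - 1*15 = 3 - 15 = -12)
c(F, E) = -E*F/2 (c(F, E) = -F*E/2 = -E*F/2)
R(G, g) = -1 + 6*g (R(G, g) = -1 - (-6)*g = -1 + 6*g)
-R(40, 4*39) = -(-1 + 6*(4*39)) = -(-1 + 6*156) = -(-1 + 936) = -1*935 = -935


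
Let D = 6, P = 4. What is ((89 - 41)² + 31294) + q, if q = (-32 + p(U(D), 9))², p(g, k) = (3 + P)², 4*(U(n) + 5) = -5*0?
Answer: 33887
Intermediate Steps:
U(n) = -5 (U(n) = -5 + (-5*0)/4 = -5 + (¼)*0 = -5 + 0 = -5)
p(g, k) = 49 (p(g, k) = (3 + 4)² = 7² = 49)
q = 289 (q = (-32 + 49)² = 17² = 289)
((89 - 41)² + 31294) + q = ((89 - 41)² + 31294) + 289 = (48² + 31294) + 289 = (2304 + 31294) + 289 = 33598 + 289 = 33887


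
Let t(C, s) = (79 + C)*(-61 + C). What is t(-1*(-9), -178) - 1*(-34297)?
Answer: 29721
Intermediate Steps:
t(C, s) = (-61 + C)*(79 + C)
t(-1*(-9), -178) - 1*(-34297) = (-4819 + (-1*(-9))**2 + 18*(-1*(-9))) - 1*(-34297) = (-4819 + 9**2 + 18*9) + 34297 = (-4819 + 81 + 162) + 34297 = -4576 + 34297 = 29721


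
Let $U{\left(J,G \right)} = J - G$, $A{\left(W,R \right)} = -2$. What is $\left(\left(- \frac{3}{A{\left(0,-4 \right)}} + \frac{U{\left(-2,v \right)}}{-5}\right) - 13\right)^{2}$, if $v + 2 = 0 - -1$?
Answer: $\frac{12769}{100} \approx 127.69$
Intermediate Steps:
$v = -1$ ($v = -2 + \left(0 - -1\right) = -2 + \left(0 + 1\right) = -2 + 1 = -1$)
$\left(\left(- \frac{3}{A{\left(0,-4 \right)}} + \frac{U{\left(-2,v \right)}}{-5}\right) - 13\right)^{2} = \left(\left(- \frac{3}{-2} + \frac{-2 - -1}{-5}\right) - 13\right)^{2} = \left(\left(\left(-3\right) \left(- \frac{1}{2}\right) + \left(-2 + 1\right) \left(- \frac{1}{5}\right)\right) - 13\right)^{2} = \left(\left(\frac{3}{2} - - \frac{1}{5}\right) - 13\right)^{2} = \left(\left(\frac{3}{2} + \frac{1}{5}\right) - 13\right)^{2} = \left(\frac{17}{10} - 13\right)^{2} = \left(- \frac{113}{10}\right)^{2} = \frac{12769}{100}$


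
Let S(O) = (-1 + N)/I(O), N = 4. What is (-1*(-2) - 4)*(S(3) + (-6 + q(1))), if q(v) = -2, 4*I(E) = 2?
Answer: 4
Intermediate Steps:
I(E) = ½ (I(E) = (¼)*2 = ½)
S(O) = 6 (S(O) = (-1 + 4)/(½) = 3*2 = 6)
(-1*(-2) - 4)*(S(3) + (-6 + q(1))) = (-1*(-2) - 4)*(6 + (-6 - 2)) = (2 - 4)*(6 - 8) = -2*(-2) = 4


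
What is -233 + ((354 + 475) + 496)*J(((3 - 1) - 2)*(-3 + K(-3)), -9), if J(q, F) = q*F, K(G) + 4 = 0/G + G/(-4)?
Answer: -233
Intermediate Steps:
K(G) = -4 - G/4 (K(G) = -4 + (0/G + G/(-4)) = -4 + (0 + G*(-¼)) = -4 + (0 - G/4) = -4 - G/4)
J(q, F) = F*q
-233 + ((354 + 475) + 496)*J(((3 - 1) - 2)*(-3 + K(-3)), -9) = -233 + ((354 + 475) + 496)*(-9*((3 - 1) - 2)*(-3 + (-4 - ¼*(-3)))) = -233 + (829 + 496)*(-9*(2 - 2)*(-3 + (-4 + ¾))) = -233 + 1325*(-0*(-3 - 13/4)) = -233 + 1325*(-0*(-25)/4) = -233 + 1325*(-9*0) = -233 + 1325*0 = -233 + 0 = -233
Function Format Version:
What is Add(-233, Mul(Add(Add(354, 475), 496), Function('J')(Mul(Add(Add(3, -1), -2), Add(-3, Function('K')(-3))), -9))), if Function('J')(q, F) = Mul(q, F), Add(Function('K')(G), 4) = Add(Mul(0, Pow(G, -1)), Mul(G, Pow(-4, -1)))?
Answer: -233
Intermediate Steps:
Function('K')(G) = Add(-4, Mul(Rational(-1, 4), G)) (Function('K')(G) = Add(-4, Add(Mul(0, Pow(G, -1)), Mul(G, Pow(-4, -1)))) = Add(-4, Add(0, Mul(G, Rational(-1, 4)))) = Add(-4, Add(0, Mul(Rational(-1, 4), G))) = Add(-4, Mul(Rational(-1, 4), G)))
Function('J')(q, F) = Mul(F, q)
Add(-233, Mul(Add(Add(354, 475), 496), Function('J')(Mul(Add(Add(3, -1), -2), Add(-3, Function('K')(-3))), -9))) = Add(-233, Mul(Add(Add(354, 475), 496), Mul(-9, Mul(Add(Add(3, -1), -2), Add(-3, Add(-4, Mul(Rational(-1, 4), -3))))))) = Add(-233, Mul(Add(829, 496), Mul(-9, Mul(Add(2, -2), Add(-3, Add(-4, Rational(3, 4))))))) = Add(-233, Mul(1325, Mul(-9, Mul(0, Add(-3, Rational(-13, 4)))))) = Add(-233, Mul(1325, Mul(-9, Mul(0, Rational(-25, 4))))) = Add(-233, Mul(1325, Mul(-9, 0))) = Add(-233, Mul(1325, 0)) = Add(-233, 0) = -233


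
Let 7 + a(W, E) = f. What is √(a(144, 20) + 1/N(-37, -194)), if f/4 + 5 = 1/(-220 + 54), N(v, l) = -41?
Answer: 23*I*√592122/3403 ≈ 5.2008*I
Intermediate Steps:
f = -1662/83 (f = -20 + 4/(-220 + 54) = -20 + 4/(-166) = -20 + 4*(-1/166) = -20 - 2/83 = -1662/83 ≈ -20.024)
a(W, E) = -2243/83 (a(W, E) = -7 - 1662/83 = -2243/83)
√(a(144, 20) + 1/N(-37, -194)) = √(-2243/83 + 1/(-41)) = √(-2243/83 - 1/41) = √(-92046/3403) = 23*I*√592122/3403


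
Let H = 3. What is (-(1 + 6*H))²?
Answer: 361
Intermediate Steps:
(-(1 + 6*H))² = (-(1 + 6*3))² = (-(1 + 18))² = (-1*19)² = (-19)² = 361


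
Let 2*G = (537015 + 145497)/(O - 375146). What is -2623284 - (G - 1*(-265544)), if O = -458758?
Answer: -100375203469/34746 ≈ -2.8888e+6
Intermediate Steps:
G = -14219/34746 (G = ((537015 + 145497)/(-458758 - 375146))/2 = (682512/(-833904))/2 = (682512*(-1/833904))/2 = (½)*(-14219/17373) = -14219/34746 ≈ -0.40923)
-2623284 - (G - 1*(-265544)) = -2623284 - (-14219/34746 - 1*(-265544)) = -2623284 - (-14219/34746 + 265544) = -2623284 - 1*9226577605/34746 = -2623284 - 9226577605/34746 = -100375203469/34746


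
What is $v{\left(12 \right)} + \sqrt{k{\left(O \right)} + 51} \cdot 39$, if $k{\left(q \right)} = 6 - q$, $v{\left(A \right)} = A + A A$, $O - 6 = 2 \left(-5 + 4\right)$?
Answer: $156 + 39 \sqrt{53} \approx 439.92$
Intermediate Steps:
$O = 4$ ($O = 6 + 2 \left(-5 + 4\right) = 6 + 2 \left(-1\right) = 6 - 2 = 4$)
$v{\left(A \right)} = A + A^{2}$
$v{\left(12 \right)} + \sqrt{k{\left(O \right)} + 51} \cdot 39 = 12 \left(1 + 12\right) + \sqrt{\left(6 - 4\right) + 51} \cdot 39 = 12 \cdot 13 + \sqrt{\left(6 - 4\right) + 51} \cdot 39 = 156 + \sqrt{2 + 51} \cdot 39 = 156 + \sqrt{53} \cdot 39 = 156 + 39 \sqrt{53}$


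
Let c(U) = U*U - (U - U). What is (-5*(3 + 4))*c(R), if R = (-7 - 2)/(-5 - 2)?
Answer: -405/7 ≈ -57.857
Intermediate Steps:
R = 9/7 (R = -9/(-7) = -9*(-1/7) = 9/7 ≈ 1.2857)
c(U) = U**2 (c(U) = U**2 - 1*0 = U**2 + 0 = U**2)
(-5*(3 + 4))*c(R) = (-5*(3 + 4))*(9/7)**2 = -5*7*(81/49) = -35*81/49 = -405/7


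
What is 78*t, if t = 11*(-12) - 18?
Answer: -11700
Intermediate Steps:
t = -150 (t = -132 - 18 = -150)
78*t = 78*(-150) = -11700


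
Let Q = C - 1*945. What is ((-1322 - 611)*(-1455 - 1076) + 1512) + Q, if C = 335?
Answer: 4893325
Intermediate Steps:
Q = -610 (Q = 335 - 1*945 = 335 - 945 = -610)
((-1322 - 611)*(-1455 - 1076) + 1512) + Q = ((-1322 - 611)*(-1455 - 1076) + 1512) - 610 = (-1933*(-2531) + 1512) - 610 = (4892423 + 1512) - 610 = 4893935 - 610 = 4893325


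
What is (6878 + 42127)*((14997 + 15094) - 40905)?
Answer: -529940070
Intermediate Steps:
(6878 + 42127)*((14997 + 15094) - 40905) = 49005*(30091 - 40905) = 49005*(-10814) = -529940070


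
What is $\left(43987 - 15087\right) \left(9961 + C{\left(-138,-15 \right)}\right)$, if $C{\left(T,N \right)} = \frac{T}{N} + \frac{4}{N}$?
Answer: $\frac{864393220}{3} \approx 2.8813 \cdot 10^{8}$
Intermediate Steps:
$C{\left(T,N \right)} = \frac{4}{N} + \frac{T}{N}$
$\left(43987 - 15087\right) \left(9961 + C{\left(-138,-15 \right)}\right) = \left(43987 - 15087\right) \left(9961 + \frac{4 - 138}{-15}\right) = 28900 \left(9961 - - \frac{134}{15}\right) = 28900 \left(9961 + \frac{134}{15}\right) = 28900 \cdot \frac{149549}{15} = \frac{864393220}{3}$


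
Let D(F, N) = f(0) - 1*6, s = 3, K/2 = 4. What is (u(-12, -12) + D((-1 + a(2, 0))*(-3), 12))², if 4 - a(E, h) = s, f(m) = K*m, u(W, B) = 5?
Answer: 1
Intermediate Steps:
K = 8 (K = 2*4 = 8)
f(m) = 8*m
a(E, h) = 1 (a(E, h) = 4 - 1*3 = 4 - 3 = 1)
D(F, N) = -6 (D(F, N) = 8*0 - 1*6 = 0 - 6 = -6)
(u(-12, -12) + D((-1 + a(2, 0))*(-3), 12))² = (5 - 6)² = (-1)² = 1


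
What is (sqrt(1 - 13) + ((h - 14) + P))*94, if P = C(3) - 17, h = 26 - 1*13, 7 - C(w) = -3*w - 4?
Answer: 188 + 188*I*sqrt(3) ≈ 188.0 + 325.63*I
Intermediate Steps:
C(w) = 11 + 3*w (C(w) = 7 - (-3*w - 4) = 7 - (-4 - 3*w) = 7 + (4 + 3*w) = 11 + 3*w)
h = 13 (h = 26 - 13 = 13)
P = 3 (P = (11 + 3*3) - 17 = (11 + 9) - 17 = 20 - 17 = 3)
(sqrt(1 - 13) + ((h - 14) + P))*94 = (sqrt(1 - 13) + ((13 - 14) + 3))*94 = (sqrt(-12) + (-1 + 3))*94 = (2*I*sqrt(3) + 2)*94 = (2 + 2*I*sqrt(3))*94 = 188 + 188*I*sqrt(3)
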